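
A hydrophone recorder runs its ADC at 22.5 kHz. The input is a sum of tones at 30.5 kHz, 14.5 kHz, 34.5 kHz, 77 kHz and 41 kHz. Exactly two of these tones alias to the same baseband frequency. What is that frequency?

fs/2 = 11.25 kHz.
30.5 kHz mod fs = 8 kHz.
8 kHz ≤ fs/2 = 11.25 kHz, appears at 8 kHz.
14.5 kHz > fs/2 = 11.25 kHz, folds to fs − 14.5 kHz = 8 kHz.
34.5 kHz mod fs = 12 kHz.
12 kHz > fs/2 = 11.25 kHz, folds to fs − 12 kHz = 10.5 kHz.
77 kHz mod fs = 9.5 kHz.
9.5 kHz ≤ fs/2 = 11.25 kHz, appears at 9.5 kHz.
41 kHz mod fs = 18.5 kHz.
18.5 kHz > fs/2 = 11.25 kHz, folds to fs − 18.5 kHz = 4 kHz.
14.5 kHz and 30.5 kHz both map to 8 kHz.

8 kHz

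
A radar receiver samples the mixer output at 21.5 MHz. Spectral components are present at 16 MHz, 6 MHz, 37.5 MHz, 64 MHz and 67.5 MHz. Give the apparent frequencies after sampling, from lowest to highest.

fs/2 = 10.75 MHz.
16 MHz > fs/2 = 10.75 MHz, folds to fs − 16 MHz = 5.5 MHz.
6 MHz ≤ fs/2 = 10.75 MHz, passes unchanged.
37.5 MHz mod fs = 16 MHz.
16 MHz > fs/2 = 10.75 MHz, folds to fs − 16 MHz = 5.5 MHz.
64 MHz mod fs = 21 MHz.
21 MHz > fs/2 = 10.75 MHz, folds to fs − 21 MHz = 0.5 MHz.
67.5 MHz mod fs = 3 MHz.
3 MHz ≤ fs/2 = 10.75 MHz, appears at 3 MHz.
Distinct values: {0.5 MHz, 3 MHz, 5.5 MHz, 6 MHz}.

0.5 MHz, 3 MHz, 5.5 MHz, 6 MHz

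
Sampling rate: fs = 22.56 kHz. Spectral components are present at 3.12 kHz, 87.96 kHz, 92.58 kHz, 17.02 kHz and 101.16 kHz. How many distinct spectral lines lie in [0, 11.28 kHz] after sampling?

5

fs/2 = 11.28 kHz.
3.12 kHz ≤ fs/2 = 11.28 kHz, passes unchanged.
87.96 kHz mod fs = 20.28 kHz.
20.28 kHz > fs/2 = 11.28 kHz, folds to fs − 20.28 kHz = 2.28 kHz.
92.58 kHz mod fs = 2.34 kHz.
2.34 kHz ≤ fs/2 = 11.28 kHz, appears at 2.34 kHz.
17.02 kHz > fs/2 = 11.28 kHz, folds to fs − 17.02 kHz = 5.54 kHz.
101.16 kHz mod fs = 10.92 kHz.
10.92 kHz ≤ fs/2 = 11.28 kHz, appears at 10.92 kHz.
Distinct values: {2.28 kHz, 2.34 kHz, 3.12 kHz, 5.54 kHz, 10.92 kHz} → 5.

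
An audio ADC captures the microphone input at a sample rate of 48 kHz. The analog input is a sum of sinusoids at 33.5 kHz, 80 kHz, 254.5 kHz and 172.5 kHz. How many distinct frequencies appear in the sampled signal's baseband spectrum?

fs/2 = 24 kHz.
33.5 kHz > fs/2 = 24 kHz, folds to fs − 33.5 kHz = 14.5 kHz.
80 kHz mod fs = 32 kHz.
32 kHz > fs/2 = 24 kHz, folds to fs − 32 kHz = 16 kHz.
254.5 kHz mod fs = 14.5 kHz.
14.5 kHz ≤ fs/2 = 24 kHz, appears at 14.5 kHz.
172.5 kHz mod fs = 28.5 kHz.
28.5 kHz > fs/2 = 24 kHz, folds to fs − 28.5 kHz = 19.5 kHz.
Distinct values: {14.5 kHz, 16 kHz, 19.5 kHz} → 3.

3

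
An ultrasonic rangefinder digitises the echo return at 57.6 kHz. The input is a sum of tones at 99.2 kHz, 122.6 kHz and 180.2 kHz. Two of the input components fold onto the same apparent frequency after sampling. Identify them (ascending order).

122.6 kHz, 180.2 kHz

fs/2 = 28.8 kHz.
99.2 kHz mod fs = 41.6 kHz.
41.6 kHz > fs/2 = 28.8 kHz, folds to fs − 41.6 kHz = 16 kHz.
122.6 kHz mod fs = 7.4 kHz.
7.4 kHz ≤ fs/2 = 28.8 kHz, appears at 7.4 kHz.
180.2 kHz mod fs = 7.4 kHz.
7.4 kHz ≤ fs/2 = 28.8 kHz, appears at 7.4 kHz.
122.6 kHz and 180.2 kHz both map to 7.4 kHz.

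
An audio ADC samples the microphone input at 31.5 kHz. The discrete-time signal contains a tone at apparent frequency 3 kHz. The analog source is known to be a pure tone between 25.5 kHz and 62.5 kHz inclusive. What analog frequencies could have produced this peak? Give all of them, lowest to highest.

Frequencies that alias to 3 kHz are k·fs ± 3 kHz for integer k ≥ 0.
k=0: 3 kHz.
k=1: 28.5 kHz, 34.5 kHz.
k=2: 60 kHz, 66 kHz.
k=3: 91.5 kHz, 97.5 kHz.
Within [25.5 kHz, 62.5 kHz]: 28.5 kHz, 34.5 kHz, 60 kHz.

28.5 kHz, 34.5 kHz, 60 kHz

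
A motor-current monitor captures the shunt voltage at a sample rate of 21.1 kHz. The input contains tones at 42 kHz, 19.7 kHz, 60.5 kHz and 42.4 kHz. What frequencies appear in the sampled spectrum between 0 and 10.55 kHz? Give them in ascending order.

fs/2 = 10.55 kHz.
42 kHz mod fs = 20.9 kHz.
20.9 kHz > fs/2 = 10.55 kHz, folds to fs − 20.9 kHz = 0.2 kHz.
19.7 kHz > fs/2 = 10.55 kHz, folds to fs − 19.7 kHz = 1.4 kHz.
60.5 kHz mod fs = 18.3 kHz.
18.3 kHz > fs/2 = 10.55 kHz, folds to fs − 18.3 kHz = 2.8 kHz.
42.4 kHz mod fs = 0.2 kHz.
0.2 kHz ≤ fs/2 = 10.55 kHz, appears at 0.2 kHz.
Distinct values: {0.2 kHz, 1.4 kHz, 2.8 kHz}.

0.2 kHz, 1.4 kHz, 2.8 kHz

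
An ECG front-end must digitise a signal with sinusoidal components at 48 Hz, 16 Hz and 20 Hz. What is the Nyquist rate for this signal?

Highest-frequency component: 48 Hz.
Nyquist rate = 2 × 48 Hz = 96 Hz.

96 Hz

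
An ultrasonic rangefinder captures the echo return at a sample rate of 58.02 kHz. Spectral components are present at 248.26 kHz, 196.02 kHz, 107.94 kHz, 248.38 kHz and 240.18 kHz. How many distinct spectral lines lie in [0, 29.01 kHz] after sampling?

fs/2 = 29.01 kHz.
248.26 kHz mod fs = 16.18 kHz.
16.18 kHz ≤ fs/2 = 29.01 kHz, appears at 16.18 kHz.
196.02 kHz mod fs = 21.96 kHz.
21.96 kHz ≤ fs/2 = 29.01 kHz, appears at 21.96 kHz.
107.94 kHz mod fs = 49.92 kHz.
49.92 kHz > fs/2 = 29.01 kHz, folds to fs − 49.92 kHz = 8.1 kHz.
248.38 kHz mod fs = 16.3 kHz.
16.3 kHz ≤ fs/2 = 29.01 kHz, appears at 16.3 kHz.
240.18 kHz mod fs = 8.1 kHz.
8.1 kHz ≤ fs/2 = 29.01 kHz, appears at 8.1 kHz.
Distinct values: {8.1 kHz, 16.18 kHz, 16.3 kHz, 21.96 kHz} → 4.

4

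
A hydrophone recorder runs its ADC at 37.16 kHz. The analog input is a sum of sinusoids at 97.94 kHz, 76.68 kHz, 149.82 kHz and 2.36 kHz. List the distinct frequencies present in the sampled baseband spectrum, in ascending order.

fs/2 = 18.58 kHz.
97.94 kHz mod fs = 23.62 kHz.
23.62 kHz > fs/2 = 18.58 kHz, folds to fs − 23.62 kHz = 13.54 kHz.
76.68 kHz mod fs = 2.36 kHz.
2.36 kHz ≤ fs/2 = 18.58 kHz, appears at 2.36 kHz.
149.82 kHz mod fs = 1.18 kHz.
1.18 kHz ≤ fs/2 = 18.58 kHz, appears at 1.18 kHz.
2.36 kHz ≤ fs/2 = 18.58 kHz, passes unchanged.
Distinct values: {1.18 kHz, 2.36 kHz, 13.54 kHz}.

1.18 kHz, 2.36 kHz, 13.54 kHz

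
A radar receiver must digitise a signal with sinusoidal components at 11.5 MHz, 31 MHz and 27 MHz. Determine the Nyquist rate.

62 MHz

Highest-frequency component: 31 MHz.
Nyquist rate = 2 × 31 MHz = 62 MHz.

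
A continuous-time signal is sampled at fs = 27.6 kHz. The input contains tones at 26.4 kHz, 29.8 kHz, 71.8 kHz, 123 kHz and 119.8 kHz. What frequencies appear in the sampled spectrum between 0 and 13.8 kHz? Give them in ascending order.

fs/2 = 13.8 kHz.
26.4 kHz > fs/2 = 13.8 kHz, folds to fs − 26.4 kHz = 1.2 kHz.
29.8 kHz mod fs = 2.2 kHz.
2.2 kHz ≤ fs/2 = 13.8 kHz, appears at 2.2 kHz.
71.8 kHz mod fs = 16.6 kHz.
16.6 kHz > fs/2 = 13.8 kHz, folds to fs − 16.6 kHz = 11 kHz.
123 kHz mod fs = 12.6 kHz.
12.6 kHz ≤ fs/2 = 13.8 kHz, appears at 12.6 kHz.
119.8 kHz mod fs = 9.4 kHz.
9.4 kHz ≤ fs/2 = 13.8 kHz, appears at 9.4 kHz.
Distinct values: {1.2 kHz, 2.2 kHz, 9.4 kHz, 11 kHz, 12.6 kHz}.

1.2 kHz, 2.2 kHz, 9.4 kHz, 11 kHz, 12.6 kHz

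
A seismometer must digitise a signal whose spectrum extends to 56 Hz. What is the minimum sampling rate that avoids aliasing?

Nyquist rate = 2 × 56 Hz = 112 Hz.

112 Hz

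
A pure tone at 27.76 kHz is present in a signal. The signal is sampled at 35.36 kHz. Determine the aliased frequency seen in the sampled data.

27.76 kHz > fs/2 = 17.68 kHz, folds to fs − 27.76 kHz = 7.6 kHz.

7.6 kHz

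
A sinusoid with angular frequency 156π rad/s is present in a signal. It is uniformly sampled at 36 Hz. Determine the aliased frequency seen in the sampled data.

ω = 156π rad/s → f = ω/(2π) = 78 Hz.
78 Hz mod fs = 6 Hz.
6 Hz ≤ fs/2 = 18 Hz, appears at 6 Hz.

6 Hz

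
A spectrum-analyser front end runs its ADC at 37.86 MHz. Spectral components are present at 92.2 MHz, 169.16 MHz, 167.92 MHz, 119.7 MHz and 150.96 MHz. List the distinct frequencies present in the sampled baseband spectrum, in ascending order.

fs/2 = 18.93 MHz.
92.2 MHz mod fs = 16.48 MHz.
16.48 MHz ≤ fs/2 = 18.93 MHz, appears at 16.48 MHz.
169.16 MHz mod fs = 17.72 MHz.
17.72 MHz ≤ fs/2 = 18.93 MHz, appears at 17.72 MHz.
167.92 MHz mod fs = 16.48 MHz.
16.48 MHz ≤ fs/2 = 18.93 MHz, appears at 16.48 MHz.
119.7 MHz mod fs = 6.12 MHz.
6.12 MHz ≤ fs/2 = 18.93 MHz, appears at 6.12 MHz.
150.96 MHz mod fs = 37.38 MHz.
37.38 MHz > fs/2 = 18.93 MHz, folds to fs − 37.38 MHz = 0.48 MHz.
Distinct values: {0.48 MHz, 6.12 MHz, 16.48 MHz, 17.72 MHz}.

0.48 MHz, 6.12 MHz, 16.48 MHz, 17.72 MHz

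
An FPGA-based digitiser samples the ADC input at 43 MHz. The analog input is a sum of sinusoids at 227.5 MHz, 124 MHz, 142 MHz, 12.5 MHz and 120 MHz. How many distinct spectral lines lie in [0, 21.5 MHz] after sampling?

4

fs/2 = 21.5 MHz.
227.5 MHz mod fs = 12.5 MHz.
12.5 MHz ≤ fs/2 = 21.5 MHz, appears at 12.5 MHz.
124 MHz mod fs = 38 MHz.
38 MHz > fs/2 = 21.5 MHz, folds to fs − 38 MHz = 5 MHz.
142 MHz mod fs = 13 MHz.
13 MHz ≤ fs/2 = 21.5 MHz, appears at 13 MHz.
12.5 MHz ≤ fs/2 = 21.5 MHz, passes unchanged.
120 MHz mod fs = 34 MHz.
34 MHz > fs/2 = 21.5 MHz, folds to fs − 34 MHz = 9 MHz.
Distinct values: {5 MHz, 9 MHz, 12.5 MHz, 13 MHz} → 4.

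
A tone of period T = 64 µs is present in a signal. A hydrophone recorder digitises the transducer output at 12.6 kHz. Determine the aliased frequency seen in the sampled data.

T = 64 µs → f = 1/T = 15.625 kHz.
15.625 kHz mod fs = 3.025 kHz.
3.025 kHz ≤ fs/2 = 6.3 kHz, appears at 3.025 kHz.

3.025 kHz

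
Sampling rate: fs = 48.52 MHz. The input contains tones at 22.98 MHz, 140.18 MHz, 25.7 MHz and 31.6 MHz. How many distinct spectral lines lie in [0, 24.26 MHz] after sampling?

fs/2 = 24.26 MHz.
22.98 MHz ≤ fs/2 = 24.26 MHz, passes unchanged.
140.18 MHz mod fs = 43.14 MHz.
43.14 MHz > fs/2 = 24.26 MHz, folds to fs − 43.14 MHz = 5.38 MHz.
25.7 MHz > fs/2 = 24.26 MHz, folds to fs − 25.7 MHz = 22.82 MHz.
31.6 MHz > fs/2 = 24.26 MHz, folds to fs − 31.6 MHz = 16.92 MHz.
Distinct values: {5.38 MHz, 16.92 MHz, 22.82 MHz, 22.98 MHz} → 4.

4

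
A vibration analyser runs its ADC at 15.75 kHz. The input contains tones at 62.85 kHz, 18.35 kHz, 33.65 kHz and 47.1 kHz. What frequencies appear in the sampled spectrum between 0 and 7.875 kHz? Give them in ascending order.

fs/2 = 7.875 kHz.
62.85 kHz mod fs = 15.6 kHz.
15.6 kHz > fs/2 = 7.875 kHz, folds to fs − 15.6 kHz = 0.15 kHz.
18.35 kHz mod fs = 2.6 kHz.
2.6 kHz ≤ fs/2 = 7.875 kHz, appears at 2.6 kHz.
33.65 kHz mod fs = 2.15 kHz.
2.15 kHz ≤ fs/2 = 7.875 kHz, appears at 2.15 kHz.
47.1 kHz mod fs = 15.6 kHz.
15.6 kHz > fs/2 = 7.875 kHz, folds to fs − 15.6 kHz = 0.15 kHz.
Distinct values: {0.15 kHz, 2.15 kHz, 2.6 kHz}.

0.15 kHz, 2.15 kHz, 2.6 kHz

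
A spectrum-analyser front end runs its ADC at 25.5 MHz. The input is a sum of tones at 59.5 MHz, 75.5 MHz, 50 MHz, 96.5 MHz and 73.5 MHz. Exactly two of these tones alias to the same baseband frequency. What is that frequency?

fs/2 = 12.75 MHz.
59.5 MHz mod fs = 8.5 MHz.
8.5 MHz ≤ fs/2 = 12.75 MHz, appears at 8.5 MHz.
75.5 MHz mod fs = 24.5 MHz.
24.5 MHz > fs/2 = 12.75 MHz, folds to fs − 24.5 MHz = 1 MHz.
50 MHz mod fs = 24.5 MHz.
24.5 MHz > fs/2 = 12.75 MHz, folds to fs − 24.5 MHz = 1 MHz.
96.5 MHz mod fs = 20 MHz.
20 MHz > fs/2 = 12.75 MHz, folds to fs − 20 MHz = 5.5 MHz.
73.5 MHz mod fs = 22.5 MHz.
22.5 MHz > fs/2 = 12.75 MHz, folds to fs − 22.5 MHz = 3 MHz.
50 MHz and 75.5 MHz both map to 1 MHz.

1 MHz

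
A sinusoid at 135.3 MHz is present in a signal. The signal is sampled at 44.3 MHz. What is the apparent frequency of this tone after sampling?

2.4 MHz

135.3 MHz mod fs = 2.4 MHz.
2.4 MHz ≤ fs/2 = 22.15 MHz, appears at 2.4 MHz.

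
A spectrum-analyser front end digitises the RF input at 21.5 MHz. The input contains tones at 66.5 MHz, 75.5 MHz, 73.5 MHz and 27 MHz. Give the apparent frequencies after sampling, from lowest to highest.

fs/2 = 10.75 MHz.
66.5 MHz mod fs = 2 MHz.
2 MHz ≤ fs/2 = 10.75 MHz, appears at 2 MHz.
75.5 MHz mod fs = 11 MHz.
11 MHz > fs/2 = 10.75 MHz, folds to fs − 11 MHz = 10.5 MHz.
73.5 MHz mod fs = 9 MHz.
9 MHz ≤ fs/2 = 10.75 MHz, appears at 9 MHz.
27 MHz mod fs = 5.5 MHz.
5.5 MHz ≤ fs/2 = 10.75 MHz, appears at 5.5 MHz.
Distinct values: {2 MHz, 5.5 MHz, 9 MHz, 10.5 MHz}.

2 MHz, 5.5 MHz, 9 MHz, 10.5 MHz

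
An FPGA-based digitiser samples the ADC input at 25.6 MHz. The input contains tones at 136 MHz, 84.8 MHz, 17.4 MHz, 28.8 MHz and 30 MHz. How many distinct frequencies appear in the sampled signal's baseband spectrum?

fs/2 = 12.8 MHz.
136 MHz mod fs = 8 MHz.
8 MHz ≤ fs/2 = 12.8 MHz, appears at 8 MHz.
84.8 MHz mod fs = 8 MHz.
8 MHz ≤ fs/2 = 12.8 MHz, appears at 8 MHz.
17.4 MHz > fs/2 = 12.8 MHz, folds to fs − 17.4 MHz = 8.2 MHz.
28.8 MHz mod fs = 3.2 MHz.
3.2 MHz ≤ fs/2 = 12.8 MHz, appears at 3.2 MHz.
30 MHz mod fs = 4.4 MHz.
4.4 MHz ≤ fs/2 = 12.8 MHz, appears at 4.4 MHz.
Distinct values: {3.2 MHz, 4.4 MHz, 8 MHz, 8.2 MHz} → 4.

4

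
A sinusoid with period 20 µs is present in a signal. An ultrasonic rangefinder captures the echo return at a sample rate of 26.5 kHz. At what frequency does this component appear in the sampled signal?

T = 20 µs → f = 1/T = 50 kHz.
50 kHz mod fs = 23.5 kHz.
23.5 kHz > fs/2 = 13.25 kHz, folds to fs − 23.5 kHz = 3 kHz.

3 kHz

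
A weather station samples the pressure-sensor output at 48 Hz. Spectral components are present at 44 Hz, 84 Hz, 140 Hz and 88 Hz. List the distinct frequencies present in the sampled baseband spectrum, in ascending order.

fs/2 = 24 Hz.
44 Hz > fs/2 = 24 Hz, folds to fs − 44 Hz = 4 Hz.
84 Hz mod fs = 36 Hz.
36 Hz > fs/2 = 24 Hz, folds to fs − 36 Hz = 12 Hz.
140 Hz mod fs = 44 Hz.
44 Hz > fs/2 = 24 Hz, folds to fs − 44 Hz = 4 Hz.
88 Hz mod fs = 40 Hz.
40 Hz > fs/2 = 24 Hz, folds to fs − 40 Hz = 8 Hz.
Distinct values: {4 Hz, 8 Hz, 12 Hz}.

4 Hz, 8 Hz, 12 Hz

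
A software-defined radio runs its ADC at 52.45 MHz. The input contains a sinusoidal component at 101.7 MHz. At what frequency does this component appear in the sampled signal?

3.2 MHz

101.7 MHz mod fs = 49.25 MHz.
49.25 MHz > fs/2 = 26.225 MHz, folds to fs − 49.25 MHz = 3.2 MHz.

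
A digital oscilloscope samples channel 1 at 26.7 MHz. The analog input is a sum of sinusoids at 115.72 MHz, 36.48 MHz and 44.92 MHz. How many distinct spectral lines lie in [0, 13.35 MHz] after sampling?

3

fs/2 = 13.35 MHz.
115.72 MHz mod fs = 8.92 MHz.
8.92 MHz ≤ fs/2 = 13.35 MHz, appears at 8.92 MHz.
36.48 MHz mod fs = 9.78 MHz.
9.78 MHz ≤ fs/2 = 13.35 MHz, appears at 9.78 MHz.
44.92 MHz mod fs = 18.22 MHz.
18.22 MHz > fs/2 = 13.35 MHz, folds to fs − 18.22 MHz = 8.48 MHz.
Distinct values: {8.48 MHz, 8.92 MHz, 9.78 MHz} → 3.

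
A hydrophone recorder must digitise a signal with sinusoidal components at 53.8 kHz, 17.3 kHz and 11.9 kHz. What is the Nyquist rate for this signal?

107.6 kHz

Highest-frequency component: 53.8 kHz.
Nyquist rate = 2 × 53.8 kHz = 107.6 kHz.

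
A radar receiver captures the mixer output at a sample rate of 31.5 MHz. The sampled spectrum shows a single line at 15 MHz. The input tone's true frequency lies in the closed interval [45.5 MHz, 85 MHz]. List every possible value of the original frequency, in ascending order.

Frequencies that alias to 15 MHz are k·fs ± 15 MHz for integer k ≥ 0.
k=0: 15 MHz.
k=1: 16.5 MHz, 46.5 MHz.
k=2: 48 MHz, 78 MHz.
k=3: 79.5 MHz, 109.5 MHz.
k=4: 111 MHz, 141 MHz.
Within [45.5 MHz, 85 MHz]: 46.5 MHz, 48 MHz, 78 MHz, 79.5 MHz.

46.5 MHz, 48 MHz, 78 MHz, 79.5 MHz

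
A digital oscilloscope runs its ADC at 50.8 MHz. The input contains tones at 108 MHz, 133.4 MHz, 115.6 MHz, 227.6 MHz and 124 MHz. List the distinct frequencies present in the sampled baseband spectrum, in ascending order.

fs/2 = 25.4 MHz.
108 MHz mod fs = 6.4 MHz.
6.4 MHz ≤ fs/2 = 25.4 MHz, appears at 6.4 MHz.
133.4 MHz mod fs = 31.8 MHz.
31.8 MHz > fs/2 = 25.4 MHz, folds to fs − 31.8 MHz = 19 MHz.
115.6 MHz mod fs = 14 MHz.
14 MHz ≤ fs/2 = 25.4 MHz, appears at 14 MHz.
227.6 MHz mod fs = 24.4 MHz.
24.4 MHz ≤ fs/2 = 25.4 MHz, appears at 24.4 MHz.
124 MHz mod fs = 22.4 MHz.
22.4 MHz ≤ fs/2 = 25.4 MHz, appears at 22.4 MHz.
Distinct values: {6.4 MHz, 14 MHz, 19 MHz, 22.4 MHz, 24.4 MHz}.

6.4 MHz, 14 MHz, 19 MHz, 22.4 MHz, 24.4 MHz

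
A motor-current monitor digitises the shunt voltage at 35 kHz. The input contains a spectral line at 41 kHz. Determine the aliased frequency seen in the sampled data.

41 kHz mod fs = 6 kHz.
6 kHz ≤ fs/2 = 17.5 kHz, appears at 6 kHz.

6 kHz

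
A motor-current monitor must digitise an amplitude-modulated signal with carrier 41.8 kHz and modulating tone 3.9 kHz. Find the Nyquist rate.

91.4 kHz

AM sidebands sit at fc ± fm = 37.9 kHz and 45.7 kHz.
Highest-frequency component: 45.7 kHz.
Nyquist rate = 2 × 45.7 kHz = 91.4 kHz.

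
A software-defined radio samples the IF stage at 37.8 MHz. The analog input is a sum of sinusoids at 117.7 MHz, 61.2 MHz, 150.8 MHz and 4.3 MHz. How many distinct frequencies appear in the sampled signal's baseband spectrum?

fs/2 = 18.9 MHz.
117.7 MHz mod fs = 4.3 MHz.
4.3 MHz ≤ fs/2 = 18.9 MHz, appears at 4.3 MHz.
61.2 MHz mod fs = 23.4 MHz.
23.4 MHz > fs/2 = 18.9 MHz, folds to fs − 23.4 MHz = 14.4 MHz.
150.8 MHz mod fs = 37.4 MHz.
37.4 MHz > fs/2 = 18.9 MHz, folds to fs − 37.4 MHz = 0.4 MHz.
4.3 MHz ≤ fs/2 = 18.9 MHz, passes unchanged.
Distinct values: {0.4 MHz, 4.3 MHz, 14.4 MHz} → 3.

3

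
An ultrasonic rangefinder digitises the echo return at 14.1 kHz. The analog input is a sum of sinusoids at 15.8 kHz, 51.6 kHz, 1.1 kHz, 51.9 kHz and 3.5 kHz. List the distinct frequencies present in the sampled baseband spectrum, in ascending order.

1.1 kHz, 1.7 kHz, 3.5 kHz, 4.5 kHz, 4.8 kHz

fs/2 = 7.05 kHz.
15.8 kHz mod fs = 1.7 kHz.
1.7 kHz ≤ fs/2 = 7.05 kHz, appears at 1.7 kHz.
51.6 kHz mod fs = 9.3 kHz.
9.3 kHz > fs/2 = 7.05 kHz, folds to fs − 9.3 kHz = 4.8 kHz.
1.1 kHz ≤ fs/2 = 7.05 kHz, passes unchanged.
51.9 kHz mod fs = 9.6 kHz.
9.6 kHz > fs/2 = 7.05 kHz, folds to fs − 9.6 kHz = 4.5 kHz.
3.5 kHz ≤ fs/2 = 7.05 kHz, passes unchanged.
Distinct values: {1.1 kHz, 1.7 kHz, 3.5 kHz, 4.5 kHz, 4.8 kHz}.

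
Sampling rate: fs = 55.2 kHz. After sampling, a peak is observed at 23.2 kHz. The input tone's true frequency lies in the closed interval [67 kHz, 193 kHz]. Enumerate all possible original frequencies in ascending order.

78.4 kHz, 87.2 kHz, 133.6 kHz, 142.4 kHz, 188.8 kHz

Frequencies that alias to 23.2 kHz are k·fs ± 23.2 kHz for integer k ≥ 0.
k=0: 23.2 kHz.
k=1: 32 kHz, 78.4 kHz.
k=2: 87.2 kHz, 133.6 kHz.
k=3: 142.4 kHz, 188.8 kHz.
k=4: 197.6 kHz, 244 kHz.
Within [67 kHz, 193 kHz]: 78.4 kHz, 87.2 kHz, 133.6 kHz, 142.4 kHz, 188.8 kHz.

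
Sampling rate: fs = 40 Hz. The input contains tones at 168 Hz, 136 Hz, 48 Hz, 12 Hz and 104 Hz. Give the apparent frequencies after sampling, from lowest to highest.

fs/2 = 20 Hz.
168 Hz mod fs = 8 Hz.
8 Hz ≤ fs/2 = 20 Hz, appears at 8 Hz.
136 Hz mod fs = 16 Hz.
16 Hz ≤ fs/2 = 20 Hz, appears at 16 Hz.
48 Hz mod fs = 8 Hz.
8 Hz ≤ fs/2 = 20 Hz, appears at 8 Hz.
12 Hz ≤ fs/2 = 20 Hz, passes unchanged.
104 Hz mod fs = 24 Hz.
24 Hz > fs/2 = 20 Hz, folds to fs − 24 Hz = 16 Hz.
Distinct values: {8 Hz, 12 Hz, 16 Hz}.

8 Hz, 12 Hz, 16 Hz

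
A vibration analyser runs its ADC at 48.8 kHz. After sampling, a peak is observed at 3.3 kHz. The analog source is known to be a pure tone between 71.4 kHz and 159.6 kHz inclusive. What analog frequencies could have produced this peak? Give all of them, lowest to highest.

94.3 kHz, 100.9 kHz, 143.1 kHz, 149.7 kHz

Frequencies that alias to 3.3 kHz are k·fs ± 3.3 kHz for integer k ≥ 0.
k=0: 3.3 kHz.
k=1: 45.5 kHz, 52.1 kHz.
k=2: 94.3 kHz, 100.9 kHz.
k=3: 143.1 kHz, 149.7 kHz.
k=4: 191.9 kHz, 198.5 kHz.
Within [71.4 kHz, 159.6 kHz]: 94.3 kHz, 100.9 kHz, 143.1 kHz, 149.7 kHz.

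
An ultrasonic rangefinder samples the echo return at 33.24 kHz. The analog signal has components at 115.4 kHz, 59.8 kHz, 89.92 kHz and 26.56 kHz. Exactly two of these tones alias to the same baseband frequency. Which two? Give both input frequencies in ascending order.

fs/2 = 16.62 kHz.
115.4 kHz mod fs = 15.68 kHz.
15.68 kHz ≤ fs/2 = 16.62 kHz, appears at 15.68 kHz.
59.8 kHz mod fs = 26.56 kHz.
26.56 kHz > fs/2 = 16.62 kHz, folds to fs − 26.56 kHz = 6.68 kHz.
89.92 kHz mod fs = 23.44 kHz.
23.44 kHz > fs/2 = 16.62 kHz, folds to fs − 23.44 kHz = 9.8 kHz.
26.56 kHz > fs/2 = 16.62 kHz, folds to fs − 26.56 kHz = 6.68 kHz.
26.56 kHz and 59.8 kHz both map to 6.68 kHz.

26.56 kHz, 59.8 kHz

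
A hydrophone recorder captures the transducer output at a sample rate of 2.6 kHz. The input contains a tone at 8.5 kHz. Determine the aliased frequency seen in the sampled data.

0.7 kHz

8.5 kHz mod fs = 0.7 kHz.
0.7 kHz ≤ fs/2 = 1.3 kHz, appears at 0.7 kHz.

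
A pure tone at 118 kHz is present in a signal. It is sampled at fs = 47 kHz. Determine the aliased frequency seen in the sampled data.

118 kHz mod fs = 24 kHz.
24 kHz > fs/2 = 23.5 kHz, folds to fs − 24 kHz = 23 kHz.

23 kHz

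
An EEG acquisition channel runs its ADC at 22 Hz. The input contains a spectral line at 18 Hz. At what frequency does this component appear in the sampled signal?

18 Hz > fs/2 = 11 Hz, folds to fs − 18 Hz = 4 Hz.

4 Hz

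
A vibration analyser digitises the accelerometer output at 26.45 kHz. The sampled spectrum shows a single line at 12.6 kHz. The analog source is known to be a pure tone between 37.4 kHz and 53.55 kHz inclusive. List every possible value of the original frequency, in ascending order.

Frequencies that alias to 12.6 kHz are k·fs ± 12.6 kHz for integer k ≥ 0.
k=0: 12.6 kHz.
k=1: 13.85 kHz, 39.05 kHz.
k=2: 40.3 kHz, 65.5 kHz.
k=3: 66.75 kHz, 91.95 kHz.
Within [37.4 kHz, 53.55 kHz]: 39.05 kHz, 40.3 kHz.

39.05 kHz, 40.3 kHz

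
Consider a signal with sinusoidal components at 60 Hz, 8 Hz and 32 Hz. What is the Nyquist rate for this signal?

Highest-frequency component: 60 Hz.
Nyquist rate = 2 × 60 Hz = 120 Hz.

120 Hz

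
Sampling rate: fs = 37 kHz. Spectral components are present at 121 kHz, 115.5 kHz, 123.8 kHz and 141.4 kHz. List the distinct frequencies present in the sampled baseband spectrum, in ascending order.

4.5 kHz, 6.6 kHz, 10 kHz, 12.8 kHz

fs/2 = 18.5 kHz.
121 kHz mod fs = 10 kHz.
10 kHz ≤ fs/2 = 18.5 kHz, appears at 10 kHz.
115.5 kHz mod fs = 4.5 kHz.
4.5 kHz ≤ fs/2 = 18.5 kHz, appears at 4.5 kHz.
123.8 kHz mod fs = 12.8 kHz.
12.8 kHz ≤ fs/2 = 18.5 kHz, appears at 12.8 kHz.
141.4 kHz mod fs = 30.4 kHz.
30.4 kHz > fs/2 = 18.5 kHz, folds to fs − 30.4 kHz = 6.6 kHz.
Distinct values: {4.5 kHz, 6.6 kHz, 10 kHz, 12.8 kHz}.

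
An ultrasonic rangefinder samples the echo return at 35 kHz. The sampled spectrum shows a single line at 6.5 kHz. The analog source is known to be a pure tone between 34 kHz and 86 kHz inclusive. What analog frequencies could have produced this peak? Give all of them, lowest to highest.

Frequencies that alias to 6.5 kHz are k·fs ± 6.5 kHz for integer k ≥ 0.
k=0: 6.5 kHz.
k=1: 28.5 kHz, 41.5 kHz.
k=2: 63.5 kHz, 76.5 kHz.
k=3: 98.5 kHz, 111.5 kHz.
Within [34 kHz, 86 kHz]: 41.5 kHz, 63.5 kHz, 76.5 kHz.

41.5 kHz, 63.5 kHz, 76.5 kHz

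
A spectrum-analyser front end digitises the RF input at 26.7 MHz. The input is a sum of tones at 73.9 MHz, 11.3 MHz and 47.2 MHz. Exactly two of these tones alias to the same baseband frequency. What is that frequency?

6.2 MHz

fs/2 = 13.35 MHz.
73.9 MHz mod fs = 20.5 MHz.
20.5 MHz > fs/2 = 13.35 MHz, folds to fs − 20.5 MHz = 6.2 MHz.
11.3 MHz ≤ fs/2 = 13.35 MHz, passes unchanged.
47.2 MHz mod fs = 20.5 MHz.
20.5 MHz > fs/2 = 13.35 MHz, folds to fs − 20.5 MHz = 6.2 MHz.
47.2 MHz and 73.9 MHz both map to 6.2 MHz.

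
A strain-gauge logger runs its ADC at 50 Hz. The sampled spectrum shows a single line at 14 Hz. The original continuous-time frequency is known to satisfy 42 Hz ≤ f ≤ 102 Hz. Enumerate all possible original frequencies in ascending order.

64 Hz, 86 Hz

Frequencies that alias to 14 Hz are k·fs ± 14 Hz for integer k ≥ 0.
k=0: 14 Hz.
k=1: 36 Hz, 64 Hz.
k=2: 86 Hz, 114 Hz.
k=3: 136 Hz, 164 Hz.
Within [42 Hz, 102 Hz]: 64 Hz, 86 Hz.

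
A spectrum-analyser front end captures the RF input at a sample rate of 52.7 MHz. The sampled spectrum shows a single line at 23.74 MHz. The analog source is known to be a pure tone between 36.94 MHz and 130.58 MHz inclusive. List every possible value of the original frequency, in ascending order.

76.44 MHz, 81.66 MHz, 129.14 MHz

Frequencies that alias to 23.74 MHz are k·fs ± 23.74 MHz for integer k ≥ 0.
k=0: 23.74 MHz.
k=1: 28.96 MHz, 76.44 MHz.
k=2: 81.66 MHz, 129.14 MHz.
k=3: 134.36 MHz, 181.84 MHz.
Within [36.94 MHz, 130.58 MHz]: 76.44 MHz, 81.66 MHz, 129.14 MHz.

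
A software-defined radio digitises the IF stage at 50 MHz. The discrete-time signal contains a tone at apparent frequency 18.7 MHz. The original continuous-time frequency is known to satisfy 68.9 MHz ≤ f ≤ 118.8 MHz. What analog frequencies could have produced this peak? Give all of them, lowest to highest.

Frequencies that alias to 18.7 MHz are k·fs ± 18.7 MHz for integer k ≥ 0.
k=0: 18.7 MHz.
k=1: 31.3 MHz, 68.7 MHz.
k=2: 81.3 MHz, 118.7 MHz.
k=3: 131.3 MHz, 168.7 MHz.
Within [68.9 MHz, 118.8 MHz]: 81.3 MHz, 118.7 MHz.

81.3 MHz, 118.7 MHz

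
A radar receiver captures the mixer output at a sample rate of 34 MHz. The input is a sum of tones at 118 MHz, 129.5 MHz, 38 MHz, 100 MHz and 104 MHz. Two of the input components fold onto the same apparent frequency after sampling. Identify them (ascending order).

100 MHz, 104 MHz

fs/2 = 17 MHz.
118 MHz mod fs = 16 MHz.
16 MHz ≤ fs/2 = 17 MHz, appears at 16 MHz.
129.5 MHz mod fs = 27.5 MHz.
27.5 MHz > fs/2 = 17 MHz, folds to fs − 27.5 MHz = 6.5 MHz.
38 MHz mod fs = 4 MHz.
4 MHz ≤ fs/2 = 17 MHz, appears at 4 MHz.
100 MHz mod fs = 32 MHz.
32 MHz > fs/2 = 17 MHz, folds to fs − 32 MHz = 2 MHz.
104 MHz mod fs = 2 MHz.
2 MHz ≤ fs/2 = 17 MHz, appears at 2 MHz.
100 MHz and 104 MHz both map to 2 MHz.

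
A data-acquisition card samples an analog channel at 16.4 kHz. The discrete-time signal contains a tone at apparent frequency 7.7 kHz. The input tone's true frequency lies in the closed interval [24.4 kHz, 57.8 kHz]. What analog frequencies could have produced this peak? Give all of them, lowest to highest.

25.1 kHz, 40.5 kHz, 41.5 kHz, 56.9 kHz

Frequencies that alias to 7.7 kHz are k·fs ± 7.7 kHz for integer k ≥ 0.
k=0: 7.7 kHz.
k=1: 8.7 kHz, 24.1 kHz.
k=2: 25.1 kHz, 40.5 kHz.
k=3: 41.5 kHz, 56.9 kHz.
k=4: 57.9 kHz, 73.3 kHz.
Within [24.4 kHz, 57.8 kHz]: 25.1 kHz, 40.5 kHz, 41.5 kHz, 56.9 kHz.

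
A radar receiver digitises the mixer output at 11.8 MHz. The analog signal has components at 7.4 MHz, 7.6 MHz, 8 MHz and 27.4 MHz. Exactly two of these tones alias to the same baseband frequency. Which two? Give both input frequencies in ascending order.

fs/2 = 5.9 MHz.
7.4 MHz > fs/2 = 5.9 MHz, folds to fs − 7.4 MHz = 4.4 MHz.
7.6 MHz > fs/2 = 5.9 MHz, folds to fs − 7.6 MHz = 4.2 MHz.
8 MHz > fs/2 = 5.9 MHz, folds to fs − 8 MHz = 3.8 MHz.
27.4 MHz mod fs = 3.8 MHz.
3.8 MHz ≤ fs/2 = 5.9 MHz, appears at 3.8 MHz.
8 MHz and 27.4 MHz both map to 3.8 MHz.

8 MHz, 27.4 MHz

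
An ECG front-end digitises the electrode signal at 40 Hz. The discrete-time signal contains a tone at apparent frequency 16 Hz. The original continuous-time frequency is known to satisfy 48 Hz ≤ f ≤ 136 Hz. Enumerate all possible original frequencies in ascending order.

56 Hz, 64 Hz, 96 Hz, 104 Hz, 136 Hz

Frequencies that alias to 16 Hz are k·fs ± 16 Hz for integer k ≥ 0.
k=0: 16 Hz.
k=1: 24 Hz, 56 Hz.
k=2: 64 Hz, 96 Hz.
k=3: 104 Hz, 136 Hz.
k=4: 144 Hz, 176 Hz.
Within [48 Hz, 136 Hz]: 56 Hz, 64 Hz, 96 Hz, 104 Hz, 136 Hz.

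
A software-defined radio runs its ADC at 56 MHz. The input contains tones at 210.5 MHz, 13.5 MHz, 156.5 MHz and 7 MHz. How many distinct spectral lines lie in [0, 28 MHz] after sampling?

3

fs/2 = 28 MHz.
210.5 MHz mod fs = 42.5 MHz.
42.5 MHz > fs/2 = 28 MHz, folds to fs − 42.5 MHz = 13.5 MHz.
13.5 MHz ≤ fs/2 = 28 MHz, passes unchanged.
156.5 MHz mod fs = 44.5 MHz.
44.5 MHz > fs/2 = 28 MHz, folds to fs − 44.5 MHz = 11.5 MHz.
7 MHz ≤ fs/2 = 28 MHz, passes unchanged.
Distinct values: {7 MHz, 11.5 MHz, 13.5 MHz} → 3.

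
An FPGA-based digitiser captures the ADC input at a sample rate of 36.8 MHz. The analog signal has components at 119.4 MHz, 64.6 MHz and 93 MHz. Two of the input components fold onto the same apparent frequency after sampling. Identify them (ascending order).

fs/2 = 18.4 MHz.
119.4 MHz mod fs = 9 MHz.
9 MHz ≤ fs/2 = 18.4 MHz, appears at 9 MHz.
64.6 MHz mod fs = 27.8 MHz.
27.8 MHz > fs/2 = 18.4 MHz, folds to fs − 27.8 MHz = 9 MHz.
93 MHz mod fs = 19.4 MHz.
19.4 MHz > fs/2 = 18.4 MHz, folds to fs − 19.4 MHz = 17.4 MHz.
64.6 MHz and 119.4 MHz both map to 9 MHz.

64.6 MHz, 119.4 MHz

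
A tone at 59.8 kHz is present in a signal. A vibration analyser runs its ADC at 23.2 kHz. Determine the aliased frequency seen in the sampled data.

9.8 kHz

59.8 kHz mod fs = 13.4 kHz.
13.4 kHz > fs/2 = 11.6 kHz, folds to fs − 13.4 kHz = 9.8 kHz.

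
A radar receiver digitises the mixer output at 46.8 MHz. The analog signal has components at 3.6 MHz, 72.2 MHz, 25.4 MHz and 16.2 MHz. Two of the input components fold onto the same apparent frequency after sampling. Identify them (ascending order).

25.4 MHz, 72.2 MHz

fs/2 = 23.4 MHz.
3.6 MHz ≤ fs/2 = 23.4 MHz, passes unchanged.
72.2 MHz mod fs = 25.4 MHz.
25.4 MHz > fs/2 = 23.4 MHz, folds to fs − 25.4 MHz = 21.4 MHz.
25.4 MHz > fs/2 = 23.4 MHz, folds to fs − 25.4 MHz = 21.4 MHz.
16.2 MHz ≤ fs/2 = 23.4 MHz, passes unchanged.
25.4 MHz and 72.2 MHz both map to 21.4 MHz.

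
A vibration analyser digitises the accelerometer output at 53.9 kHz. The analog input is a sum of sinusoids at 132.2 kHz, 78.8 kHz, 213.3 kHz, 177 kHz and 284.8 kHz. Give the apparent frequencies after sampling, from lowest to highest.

fs/2 = 26.95 kHz.
132.2 kHz mod fs = 24.4 kHz.
24.4 kHz ≤ fs/2 = 26.95 kHz, appears at 24.4 kHz.
78.8 kHz mod fs = 24.9 kHz.
24.9 kHz ≤ fs/2 = 26.95 kHz, appears at 24.9 kHz.
213.3 kHz mod fs = 51.6 kHz.
51.6 kHz > fs/2 = 26.95 kHz, folds to fs − 51.6 kHz = 2.3 kHz.
177 kHz mod fs = 15.3 kHz.
15.3 kHz ≤ fs/2 = 26.95 kHz, appears at 15.3 kHz.
284.8 kHz mod fs = 15.3 kHz.
15.3 kHz ≤ fs/2 = 26.95 kHz, appears at 15.3 kHz.
Distinct values: {2.3 kHz, 15.3 kHz, 24.4 kHz, 24.9 kHz}.

2.3 kHz, 15.3 kHz, 24.4 kHz, 24.9 kHz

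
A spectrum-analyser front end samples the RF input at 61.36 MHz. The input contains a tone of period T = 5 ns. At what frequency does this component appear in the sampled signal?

T = 5 ns → f = 1/T = 200 MHz.
200 MHz mod fs = 15.92 MHz.
15.92 MHz ≤ fs/2 = 30.68 MHz, appears at 15.92 MHz.

15.92 MHz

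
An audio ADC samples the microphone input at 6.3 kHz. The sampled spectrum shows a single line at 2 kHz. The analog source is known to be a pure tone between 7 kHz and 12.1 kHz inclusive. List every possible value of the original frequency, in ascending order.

8.3 kHz, 10.6 kHz

Frequencies that alias to 2 kHz are k·fs ± 2 kHz for integer k ≥ 0.
k=0: 2 kHz.
k=1: 4.3 kHz, 8.3 kHz.
k=2: 10.6 kHz, 14.6 kHz.
k=3: 16.9 kHz, 20.9 kHz.
Within [7 kHz, 12.1 kHz]: 8.3 kHz, 10.6 kHz.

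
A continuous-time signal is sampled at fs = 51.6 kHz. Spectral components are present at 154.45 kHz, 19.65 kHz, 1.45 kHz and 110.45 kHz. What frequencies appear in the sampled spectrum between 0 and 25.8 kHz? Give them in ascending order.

fs/2 = 25.8 kHz.
154.45 kHz mod fs = 51.25 kHz.
51.25 kHz > fs/2 = 25.8 kHz, folds to fs − 51.25 kHz = 0.35 kHz.
19.65 kHz ≤ fs/2 = 25.8 kHz, passes unchanged.
1.45 kHz ≤ fs/2 = 25.8 kHz, passes unchanged.
110.45 kHz mod fs = 7.25 kHz.
7.25 kHz ≤ fs/2 = 25.8 kHz, appears at 7.25 kHz.
Distinct values: {0.35 kHz, 1.45 kHz, 7.25 kHz, 19.65 kHz}.

0.35 kHz, 1.45 kHz, 7.25 kHz, 19.65 kHz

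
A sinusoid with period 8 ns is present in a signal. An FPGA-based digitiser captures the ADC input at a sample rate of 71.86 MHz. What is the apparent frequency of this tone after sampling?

T = 8 ns → f = 1/T = 125 MHz.
125 MHz mod fs = 53.14 MHz.
53.14 MHz > fs/2 = 35.93 MHz, folds to fs − 53.14 MHz = 18.72 MHz.

18.72 MHz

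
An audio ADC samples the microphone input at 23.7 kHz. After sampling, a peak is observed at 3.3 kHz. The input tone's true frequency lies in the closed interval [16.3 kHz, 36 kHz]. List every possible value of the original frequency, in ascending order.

Frequencies that alias to 3.3 kHz are k·fs ± 3.3 kHz for integer k ≥ 0.
k=0: 3.3 kHz.
k=1: 20.4 kHz, 27 kHz.
k=2: 44.1 kHz, 50.7 kHz.
Within [16.3 kHz, 36 kHz]: 20.4 kHz, 27 kHz.

20.4 kHz, 27 kHz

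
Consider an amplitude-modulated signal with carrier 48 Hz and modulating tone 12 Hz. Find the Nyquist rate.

120 Hz

AM sidebands sit at fc ± fm = 36 Hz and 60 Hz.
Highest-frequency component: 60 Hz.
Nyquist rate = 2 × 60 Hz = 120 Hz.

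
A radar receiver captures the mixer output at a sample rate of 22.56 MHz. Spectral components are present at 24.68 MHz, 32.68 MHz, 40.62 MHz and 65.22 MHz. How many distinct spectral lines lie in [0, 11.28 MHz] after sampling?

4

fs/2 = 11.28 MHz.
24.68 MHz mod fs = 2.12 MHz.
2.12 MHz ≤ fs/2 = 11.28 MHz, appears at 2.12 MHz.
32.68 MHz mod fs = 10.12 MHz.
10.12 MHz ≤ fs/2 = 11.28 MHz, appears at 10.12 MHz.
40.62 MHz mod fs = 18.06 MHz.
18.06 MHz > fs/2 = 11.28 MHz, folds to fs − 18.06 MHz = 4.5 MHz.
65.22 MHz mod fs = 20.1 MHz.
20.1 MHz > fs/2 = 11.28 MHz, folds to fs − 20.1 MHz = 2.46 MHz.
Distinct values: {2.12 MHz, 2.46 MHz, 4.5 MHz, 10.12 MHz} → 4.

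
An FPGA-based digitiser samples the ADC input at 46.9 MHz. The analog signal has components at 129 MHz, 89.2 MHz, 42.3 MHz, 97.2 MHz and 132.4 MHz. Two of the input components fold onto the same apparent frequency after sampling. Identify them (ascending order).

42.3 MHz, 89.2 MHz

fs/2 = 23.45 MHz.
129 MHz mod fs = 35.2 MHz.
35.2 MHz > fs/2 = 23.45 MHz, folds to fs − 35.2 MHz = 11.7 MHz.
89.2 MHz mod fs = 42.3 MHz.
42.3 MHz > fs/2 = 23.45 MHz, folds to fs − 42.3 MHz = 4.6 MHz.
42.3 MHz > fs/2 = 23.45 MHz, folds to fs − 42.3 MHz = 4.6 MHz.
97.2 MHz mod fs = 3.4 MHz.
3.4 MHz ≤ fs/2 = 23.45 MHz, appears at 3.4 MHz.
132.4 MHz mod fs = 38.6 MHz.
38.6 MHz > fs/2 = 23.45 MHz, folds to fs − 38.6 MHz = 8.3 MHz.
42.3 MHz and 89.2 MHz both map to 4.6 MHz.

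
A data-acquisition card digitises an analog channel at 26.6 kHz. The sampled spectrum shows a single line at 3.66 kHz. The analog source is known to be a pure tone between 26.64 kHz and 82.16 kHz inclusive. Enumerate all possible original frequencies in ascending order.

Frequencies that alias to 3.66 kHz are k·fs ± 3.66 kHz for integer k ≥ 0.
k=0: 3.66 kHz.
k=1: 22.94 kHz, 30.26 kHz.
k=2: 49.54 kHz, 56.86 kHz.
k=3: 76.14 kHz, 83.46 kHz.
k=4: 102.74 kHz, 110.06 kHz.
Within [26.64 kHz, 82.16 kHz]: 30.26 kHz, 49.54 kHz, 56.86 kHz, 76.14 kHz.

30.26 kHz, 49.54 kHz, 56.86 kHz, 76.14 kHz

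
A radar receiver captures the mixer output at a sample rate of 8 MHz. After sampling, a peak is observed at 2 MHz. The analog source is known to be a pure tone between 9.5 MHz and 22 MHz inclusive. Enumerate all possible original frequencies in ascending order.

Frequencies that alias to 2 MHz are k·fs ± 2 MHz for integer k ≥ 0.
k=0: 2 MHz.
k=1: 6 MHz, 10 MHz.
k=2: 14 MHz, 18 MHz.
k=3: 22 MHz, 26 MHz.
k=4: 30 MHz, 34 MHz.
Within [9.5 MHz, 22 MHz]: 10 MHz, 14 MHz, 18 MHz, 22 MHz.

10 MHz, 14 MHz, 18 MHz, 22 MHz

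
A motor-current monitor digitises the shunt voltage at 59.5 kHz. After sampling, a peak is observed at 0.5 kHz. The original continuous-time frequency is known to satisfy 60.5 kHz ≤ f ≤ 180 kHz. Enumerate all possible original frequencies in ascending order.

118.5 kHz, 119.5 kHz, 178 kHz, 179 kHz

Frequencies that alias to 0.5 kHz are k·fs ± 0.5 kHz for integer k ≥ 0.
k=0: 0.5 kHz.
k=1: 59 kHz, 60 kHz.
k=2: 118.5 kHz, 119.5 kHz.
k=3: 178 kHz, 179 kHz.
k=4: 237.5 kHz, 238.5 kHz.
Within [60.5 kHz, 180 kHz]: 118.5 kHz, 119.5 kHz, 178 kHz, 179 kHz.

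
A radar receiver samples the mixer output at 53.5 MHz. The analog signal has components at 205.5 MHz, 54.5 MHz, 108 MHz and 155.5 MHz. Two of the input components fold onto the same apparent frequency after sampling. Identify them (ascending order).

54.5 MHz, 108 MHz

fs/2 = 26.75 MHz.
205.5 MHz mod fs = 45 MHz.
45 MHz > fs/2 = 26.75 MHz, folds to fs − 45 MHz = 8.5 MHz.
54.5 MHz mod fs = 1 MHz.
1 MHz ≤ fs/2 = 26.75 MHz, appears at 1 MHz.
108 MHz mod fs = 1 MHz.
1 MHz ≤ fs/2 = 26.75 MHz, appears at 1 MHz.
155.5 MHz mod fs = 48.5 MHz.
48.5 MHz > fs/2 = 26.75 MHz, folds to fs − 48.5 MHz = 5 MHz.
54.5 MHz and 108 MHz both map to 1 MHz.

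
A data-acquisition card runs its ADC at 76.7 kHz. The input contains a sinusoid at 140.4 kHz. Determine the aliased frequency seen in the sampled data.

140.4 kHz mod fs = 63.7 kHz.
63.7 kHz > fs/2 = 38.35 kHz, folds to fs − 63.7 kHz = 13 kHz.

13 kHz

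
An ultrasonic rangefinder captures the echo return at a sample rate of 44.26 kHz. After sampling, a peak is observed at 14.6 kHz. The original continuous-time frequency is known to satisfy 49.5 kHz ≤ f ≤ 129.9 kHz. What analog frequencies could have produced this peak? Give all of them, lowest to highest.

58.86 kHz, 73.92 kHz, 103.12 kHz, 118.18 kHz

Frequencies that alias to 14.6 kHz are k·fs ± 14.6 kHz for integer k ≥ 0.
k=0: 14.6 kHz.
k=1: 29.66 kHz, 58.86 kHz.
k=2: 73.92 kHz, 103.12 kHz.
k=3: 118.18 kHz, 147.38 kHz.
k=4: 162.44 kHz, 191.64 kHz.
Within [49.5 kHz, 129.9 kHz]: 58.86 kHz, 73.92 kHz, 103.12 kHz, 118.18 kHz.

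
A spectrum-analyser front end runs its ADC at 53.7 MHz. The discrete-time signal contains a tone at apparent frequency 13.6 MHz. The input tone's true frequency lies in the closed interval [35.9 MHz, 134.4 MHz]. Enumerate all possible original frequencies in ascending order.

Frequencies that alias to 13.6 MHz are k·fs ± 13.6 MHz for integer k ≥ 0.
k=0: 13.6 MHz.
k=1: 40.1 MHz, 67.3 MHz.
k=2: 93.8 MHz, 121 MHz.
k=3: 147.5 MHz, 174.7 MHz.
Within [35.9 MHz, 134.4 MHz]: 40.1 MHz, 67.3 MHz, 93.8 MHz, 121 MHz.

40.1 MHz, 67.3 MHz, 93.8 MHz, 121 MHz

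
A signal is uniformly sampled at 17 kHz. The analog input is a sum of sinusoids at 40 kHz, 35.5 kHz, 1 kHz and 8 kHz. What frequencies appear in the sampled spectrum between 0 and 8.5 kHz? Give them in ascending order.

fs/2 = 8.5 kHz.
40 kHz mod fs = 6 kHz.
6 kHz ≤ fs/2 = 8.5 kHz, appears at 6 kHz.
35.5 kHz mod fs = 1.5 kHz.
1.5 kHz ≤ fs/2 = 8.5 kHz, appears at 1.5 kHz.
1 kHz ≤ fs/2 = 8.5 kHz, passes unchanged.
8 kHz ≤ fs/2 = 8.5 kHz, passes unchanged.
Distinct values: {1 kHz, 1.5 kHz, 6 kHz, 8 kHz}.

1 kHz, 1.5 kHz, 6 kHz, 8 kHz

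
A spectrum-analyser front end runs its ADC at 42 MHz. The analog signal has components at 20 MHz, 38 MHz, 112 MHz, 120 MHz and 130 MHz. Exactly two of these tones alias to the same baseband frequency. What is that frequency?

4 MHz

fs/2 = 21 MHz.
20 MHz ≤ fs/2 = 21 MHz, passes unchanged.
38 MHz > fs/2 = 21 MHz, folds to fs − 38 MHz = 4 MHz.
112 MHz mod fs = 28 MHz.
28 MHz > fs/2 = 21 MHz, folds to fs − 28 MHz = 14 MHz.
120 MHz mod fs = 36 MHz.
36 MHz > fs/2 = 21 MHz, folds to fs − 36 MHz = 6 MHz.
130 MHz mod fs = 4 MHz.
4 MHz ≤ fs/2 = 21 MHz, appears at 4 MHz.
38 MHz and 130 MHz both map to 4 MHz.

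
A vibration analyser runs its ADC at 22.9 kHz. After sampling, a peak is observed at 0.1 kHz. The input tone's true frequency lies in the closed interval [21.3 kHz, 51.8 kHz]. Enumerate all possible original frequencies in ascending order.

22.8 kHz, 23 kHz, 45.7 kHz, 45.9 kHz

Frequencies that alias to 0.1 kHz are k·fs ± 0.1 kHz for integer k ≥ 0.
k=0: 0.1 kHz.
k=1: 22.8 kHz, 23 kHz.
k=2: 45.7 kHz, 45.9 kHz.
k=3: 68.6 kHz, 68.8 kHz.
Within [21.3 kHz, 51.8 kHz]: 22.8 kHz, 23 kHz, 45.7 kHz, 45.9 kHz.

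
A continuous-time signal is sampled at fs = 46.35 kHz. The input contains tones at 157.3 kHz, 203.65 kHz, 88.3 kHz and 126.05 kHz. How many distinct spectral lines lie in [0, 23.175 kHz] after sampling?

fs/2 = 23.175 kHz.
157.3 kHz mod fs = 18.25 kHz.
18.25 kHz ≤ fs/2 = 23.175 kHz, appears at 18.25 kHz.
203.65 kHz mod fs = 18.25 kHz.
18.25 kHz ≤ fs/2 = 23.175 kHz, appears at 18.25 kHz.
88.3 kHz mod fs = 41.95 kHz.
41.95 kHz > fs/2 = 23.175 kHz, folds to fs − 41.95 kHz = 4.4 kHz.
126.05 kHz mod fs = 33.35 kHz.
33.35 kHz > fs/2 = 23.175 kHz, folds to fs − 33.35 kHz = 13 kHz.
Distinct values: {4.4 kHz, 13 kHz, 18.25 kHz} → 3.

3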